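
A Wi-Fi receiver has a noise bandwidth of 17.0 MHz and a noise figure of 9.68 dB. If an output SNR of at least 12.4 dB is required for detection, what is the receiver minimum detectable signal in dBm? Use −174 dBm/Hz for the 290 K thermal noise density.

Sensitivity = −174 + 10 log₁₀(B) + NF + SNR_min
= −174 + 72.3 + 9.68 + 12.4
= −79.62 dBm → −79.6 dBm

−79.6 dBm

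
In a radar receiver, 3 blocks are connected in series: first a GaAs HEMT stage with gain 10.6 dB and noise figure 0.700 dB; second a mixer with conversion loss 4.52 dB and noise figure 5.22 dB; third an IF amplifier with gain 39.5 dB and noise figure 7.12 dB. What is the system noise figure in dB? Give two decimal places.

Convert to linear (a loss of L dB is a gain of −L dB): F_i = 10^(NF_i/10), G_i = 10^(G_i,dB/10)
  Stage 1: F_1 = 10^(0.700/10) = 1.175, G_1 = 10^(10.6/10) = 11.48
  Stage 2: F_2 = 10^(5.22/10) = 3.327, G_2 = 10^(−4.52/10) = 0.3532
  Stage 3: F_3 = 10^(7.12/10) = 5.152, G_3 = 10^(39.5/10) = 8913
Friis cascade:
  F = 1.175 + (3.327 − 1)/11.48 + (5.152 − 1)/4.055 = 2.402
NF = 10 log₁₀(2.402) = 3.80 dB

3.80 dB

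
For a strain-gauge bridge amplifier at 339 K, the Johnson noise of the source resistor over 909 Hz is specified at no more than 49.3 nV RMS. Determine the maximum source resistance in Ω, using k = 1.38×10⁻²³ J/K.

143 Ω

Johnson–Nyquist: V_n = √(4kTRB) ⇒ R = V_n² / (4kTB)
4kTB = 4 × 1.38×10⁻²³ × 339 × 9.09×10² = 1.70×10⁻¹⁷
R = (4.93×10⁻⁸)² / 1.70×10⁻¹⁷ = 1.43×10² Ω = 143 Ω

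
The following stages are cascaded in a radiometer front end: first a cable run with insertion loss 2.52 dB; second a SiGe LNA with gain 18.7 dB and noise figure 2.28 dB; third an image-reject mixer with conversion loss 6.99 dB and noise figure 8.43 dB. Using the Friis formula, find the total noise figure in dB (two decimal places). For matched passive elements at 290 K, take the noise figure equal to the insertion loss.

Convert to linear (a loss of L dB is a gain of −L dB): F_i = 10^(NF_i/10), G_i = 10^(G_i,dB/10)
  Stage 1: F_1 = 10^(2.52/10) = 1.786, G_1 = 10^(−2.52/10) = 0.5598
  Stage 2: F_2 = 10^(2.28/10) = 1.690, G_2 = 10^(18.7/10) = 74.13
  Stage 3: F_3 = 10^(8.43/10) = 6.966, G_3 = 10^(−6.99/10) = 0.2000
Friis cascade:
  F = 1.786 + (1.690 − 1)/0.5598 + (6.966 − 1)/41.50 = 3.164
NF = 10 log₁₀(3.164) = 5.00 dB

5.00 dB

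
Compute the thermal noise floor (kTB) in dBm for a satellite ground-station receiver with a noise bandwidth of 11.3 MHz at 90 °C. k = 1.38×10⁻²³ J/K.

−102.5 dBm

T = 90 °C + 273.15 = 363.15 K
P_n = kTB = 1.38×10⁻²³ × 363.15 × 1.13×10⁷ = 5.66×10⁻¹⁴ W
In dBm: 10 log₁₀(5.66×10⁻¹⁴ / 10⁻³) = −102.5 dBm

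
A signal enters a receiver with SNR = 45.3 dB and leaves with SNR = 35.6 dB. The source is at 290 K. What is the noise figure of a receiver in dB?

9.7 dB

NF (dB) = SNR_in(dB) − SNR_out(dB) when the source is at T₀
NF = 45.3 − 35.6 = 9.7 dB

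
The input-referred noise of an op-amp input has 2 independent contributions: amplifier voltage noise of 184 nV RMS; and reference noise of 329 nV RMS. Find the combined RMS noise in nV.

Uncorrelated sources add in power (mean-square): V_tot = √(ΣV_i²)
V_tot = √[(1.84×10⁻⁷)² + (3.29×10⁻⁷)²] = 3.77×10⁻⁷ V = 377 nV

377 nV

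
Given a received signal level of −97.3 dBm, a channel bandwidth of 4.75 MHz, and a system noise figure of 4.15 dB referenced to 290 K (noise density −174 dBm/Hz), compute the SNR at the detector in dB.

Noise floor: N = −174 + 10 log₁₀(B) + NF
10 log₁₀(4.75×10⁶) = 66.77 dB
N = −174 + 66.77 + 4.15 = −103.08 dBm
SNR = P_sig − N = −97.3 − (−103.08) = 5.78 dB → 5.8 dB

5.8 dB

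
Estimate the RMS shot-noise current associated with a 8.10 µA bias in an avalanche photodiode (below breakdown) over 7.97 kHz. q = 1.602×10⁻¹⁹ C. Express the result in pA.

144 pA

I_n = √(2qI·B)
2qI·B = 2 × 1.602×10⁻¹⁹ × 8.10×10⁻⁶ × 7.97×10³ = 2.07×10⁻²⁰ A²
I_n = √(2.07×10⁻²⁰) = 1.44×10⁻¹⁰ A = 144 pA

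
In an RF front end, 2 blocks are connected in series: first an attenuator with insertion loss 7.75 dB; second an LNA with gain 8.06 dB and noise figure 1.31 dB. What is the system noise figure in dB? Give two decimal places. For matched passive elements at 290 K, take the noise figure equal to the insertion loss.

9.06 dB

Convert to linear (a loss of L dB is a gain of −L dB): F_i = 10^(NF_i/10), G_i = 10^(G_i,dB/10)
  Stage 1: F_1 = 10^(7.75/10) = 5.957, G_1 = 10^(−7.75/10) = 0.1679
  Stage 2: F_2 = 10^(1.31/10) = 1.352, G_2 = 10^(8.06/10) = 6.397
Friis cascade:
  F = 5.957 + (1.352 − 1)/0.1679 = 8.054
NF = 10 log₁₀(8.054) = 9.06 dB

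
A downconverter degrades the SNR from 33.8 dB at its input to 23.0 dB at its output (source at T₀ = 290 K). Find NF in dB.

10.8 dB

NF (dB) = SNR_in(dB) − SNR_out(dB) when the source is at T₀
NF = 33.8 − 23.0 = 10.8 dB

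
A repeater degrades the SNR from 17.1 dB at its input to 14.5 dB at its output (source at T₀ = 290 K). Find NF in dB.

NF (dB) = SNR_in(dB) − SNR_out(dB) when the source is at T₀
NF = 17.1 − 14.5 = 2.6 dB

2.6 dB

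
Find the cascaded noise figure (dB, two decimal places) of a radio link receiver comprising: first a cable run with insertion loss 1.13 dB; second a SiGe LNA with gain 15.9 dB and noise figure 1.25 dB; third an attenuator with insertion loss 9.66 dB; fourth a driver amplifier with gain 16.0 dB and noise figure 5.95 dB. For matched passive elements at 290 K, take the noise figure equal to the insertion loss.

Convert to linear (a loss of L dB is a gain of −L dB): F_i = 10^(NF_i/10), G_i = 10^(G_i,dB/10)
  Stage 1: F_1 = 10^(1.13/10) = 1.297, G_1 = 10^(−1.13/10) = 0.7709
  Stage 2: F_2 = 10^(1.25/10) = 1.334, G_2 = 10^(15.9/10) = 38.90
  Stage 3: F_3 = 10^(9.66/10) = 9.247, G_3 = 10^(−9.66/10) = 0.1081
  Stage 4: F_4 = 10^(5.95/10) = 3.936, G_4 = 10^(16.0/10) = 39.81
Friis cascade:
  F = 1.297 + (1.334 − 1)/0.7709 + (9.247 − 1)/29.99 + (3.936 − 1)/3.243 = 2.910
NF = 10 log₁₀(2.910) = 4.64 dB

4.64 dB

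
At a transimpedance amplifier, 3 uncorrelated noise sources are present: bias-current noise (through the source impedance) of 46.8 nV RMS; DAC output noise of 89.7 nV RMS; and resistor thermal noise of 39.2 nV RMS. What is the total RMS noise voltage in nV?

109 nV

Uncorrelated sources add in power (mean-square): V_tot = √(ΣV_i²)
V_tot = √[(4.68×10⁻⁸)² + (8.97×10⁻⁸)² + (3.92×10⁻⁸)²] = 1.09×10⁻⁷ V = 109 nV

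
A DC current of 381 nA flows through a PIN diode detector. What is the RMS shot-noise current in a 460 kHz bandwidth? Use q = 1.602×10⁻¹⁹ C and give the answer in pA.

I_n = √(2qI·B)
2qI·B = 2 × 1.602×10⁻¹⁹ × 3.81×10⁻⁷ × 4.60×10⁵ = 5.62×10⁻²⁰ A²
I_n = √(5.62×10⁻²⁰) = 2.37×10⁻¹⁰ A = 237 pA

237 pA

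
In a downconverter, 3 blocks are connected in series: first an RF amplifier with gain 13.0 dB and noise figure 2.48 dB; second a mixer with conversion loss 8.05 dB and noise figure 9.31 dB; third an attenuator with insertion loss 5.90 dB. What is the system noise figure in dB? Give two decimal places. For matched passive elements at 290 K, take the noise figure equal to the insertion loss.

4.87 dB

Convert to linear (a loss of L dB is a gain of −L dB): F_i = 10^(NF_i/10), G_i = 10^(G_i,dB/10)
  Stage 1: F_1 = 10^(2.48/10) = 1.770, G_1 = 10^(13.0/10) = 19.95
  Stage 2: F_2 = 10^(9.31/10) = 8.531, G_2 = 10^(−8.05/10) = 0.1567
  Stage 3: F_3 = 10^(5.90/10) = 3.890, G_3 = 10^(−5.90/10) = 0.2570
Friis cascade:
  F = 1.770 + (8.531 − 1)/19.95 + (3.890 − 1)/3.126 = 3.072
NF = 10 log₁₀(3.072) = 4.87 dB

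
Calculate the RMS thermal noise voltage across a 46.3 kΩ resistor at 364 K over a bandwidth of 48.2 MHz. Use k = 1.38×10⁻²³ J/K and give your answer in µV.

212 µV

V_n = √(4kTRB)
4kTRB = 4 × 1.38×10⁻²³ × 364 × 4.63×10⁴ × 4.82×10⁷ = 4.48×10⁻⁸ V²
V_n = √(4.48×10⁻⁸) = 2.12×10⁻⁴ V = 212 µV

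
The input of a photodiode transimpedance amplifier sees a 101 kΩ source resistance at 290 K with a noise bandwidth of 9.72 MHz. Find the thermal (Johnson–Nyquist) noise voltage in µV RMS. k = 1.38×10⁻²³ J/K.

V_n = √(4kTRB)
4kTRB = 4 × 1.38×10⁻²³ × 290 × 1.01×10⁵ × 9.72×10⁶ = 1.57×10⁻⁸ V²
V_n = √(1.57×10⁻⁸) = 1.25×10⁻⁴ V = 125 µV

125 µV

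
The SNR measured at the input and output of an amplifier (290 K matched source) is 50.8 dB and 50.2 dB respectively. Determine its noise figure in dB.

0.6 dB

NF (dB) = SNR_in(dB) − SNR_out(dB) when the source is at T₀
NF = 50.8 − 50.2 = 0.6 dB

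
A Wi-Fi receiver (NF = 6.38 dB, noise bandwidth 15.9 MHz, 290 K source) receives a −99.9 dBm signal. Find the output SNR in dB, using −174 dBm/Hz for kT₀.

−4.3 dB

Noise floor: N = −174 + 10 log₁₀(B) + NF
10 log₁₀(1.59×10⁷) = 72.01 dB
N = −174 + 72.01 + 6.38 = −95.61 dBm
SNR = P_sig − N = −99.9 − (−95.61) = −4.29 dB → −4.3 dB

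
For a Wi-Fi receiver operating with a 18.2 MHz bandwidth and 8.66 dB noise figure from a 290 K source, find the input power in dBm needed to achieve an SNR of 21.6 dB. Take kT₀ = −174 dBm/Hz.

Sensitivity = −174 + 10 log₁₀(B) + NF + SNR_min
= −174 + 72.6 + 8.66 + 21.6
= −71.14 dBm → −71.1 dBm

−71.1 dBm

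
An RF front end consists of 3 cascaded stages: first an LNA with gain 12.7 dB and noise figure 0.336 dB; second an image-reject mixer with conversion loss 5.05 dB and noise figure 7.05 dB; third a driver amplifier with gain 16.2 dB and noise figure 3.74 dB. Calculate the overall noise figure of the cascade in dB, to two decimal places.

Convert to linear (a loss of L dB is a gain of −L dB): F_i = 10^(NF_i/10), G_i = 10^(G_i,dB/10)
  Stage 1: F_1 = 10^(0.336/10) = 1.080, G_1 = 10^(12.7/10) = 18.62
  Stage 2: F_2 = 10^(7.05/10) = 5.070, G_2 = 10^(−5.05/10) = 0.3126
  Stage 3: F_3 = 10^(3.74/10) = 2.366, G_3 = 10^(16.2/10) = 41.69
Friis cascade:
  F = 1.080 + (5.070 − 1)/18.62 + (2.366 − 1)/5.821 = 1.534
NF = 10 log₁₀(1.534) = 1.86 dB

1.86 dB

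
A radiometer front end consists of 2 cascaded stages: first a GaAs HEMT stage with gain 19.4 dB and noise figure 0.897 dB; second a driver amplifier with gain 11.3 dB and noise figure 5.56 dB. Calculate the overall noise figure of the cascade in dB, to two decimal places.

Convert to linear (a loss of L dB is a gain of −L dB): F_i = 10^(NF_i/10), G_i = 10^(G_i,dB/10)
  Stage 1: F_1 = 10^(0.897/10) = 1.229, G_1 = 10^(19.4/10) = 87.10
  Stage 2: F_2 = 10^(5.56/10) = 3.597, G_2 = 10^(11.3/10) = 13.49
Friis cascade:
  F = 1.229 + (3.597 − 1)/87.10 = 1.259
NF = 10 log₁₀(1.259) = 1.00 dB

1.00 dB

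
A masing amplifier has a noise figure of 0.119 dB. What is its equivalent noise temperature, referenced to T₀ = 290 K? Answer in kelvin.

F = 10^(0.119/10) = 1.02778
T_e = (F − 1)·T₀ = (1.02778 − 1) × 290 = 8.06 K

8.06 K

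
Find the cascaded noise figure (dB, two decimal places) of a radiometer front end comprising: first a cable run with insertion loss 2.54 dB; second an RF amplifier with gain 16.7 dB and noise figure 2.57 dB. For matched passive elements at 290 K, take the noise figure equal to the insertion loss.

Convert to linear (a loss of L dB is a gain of −L dB): F_i = 10^(NF_i/10), G_i = 10^(G_i,dB/10)
  Stage 1: F_1 = 10^(2.54/10) = 1.795, G_1 = 10^(−2.54/10) = 0.5572
  Stage 2: F_2 = 10^(2.57/10) = 1.807, G_2 = 10^(16.7/10) = 46.77
Friis cascade:
  F = 1.795 + (1.807 − 1)/0.5572 = 3.243
NF = 10 log₁₀(3.243) = 5.11 dB

5.11 dB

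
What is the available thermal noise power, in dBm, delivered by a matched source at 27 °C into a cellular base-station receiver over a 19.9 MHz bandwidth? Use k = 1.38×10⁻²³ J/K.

T = 27 °C + 273.15 = 300.15 K
P_n = kTB = 1.38×10⁻²³ × 300.15 × 1.99×10⁷ = 8.24×10⁻¹⁴ W
In dBm: 10 log₁₀(8.24×10⁻¹⁴ / 10⁻³) = −100.8 dBm

−100.8 dBm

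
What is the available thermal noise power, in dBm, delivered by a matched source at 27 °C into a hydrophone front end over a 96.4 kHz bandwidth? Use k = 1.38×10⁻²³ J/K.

−124.0 dBm

T = 27 °C + 273.15 = 300.15 K
P_n = kTB = 1.38×10⁻²³ × 300.15 × 9.64×10⁴ = 3.99×10⁻¹⁶ W
In dBm: 10 log₁₀(3.99×10⁻¹⁶ / 10⁻³) = −124.0 dBm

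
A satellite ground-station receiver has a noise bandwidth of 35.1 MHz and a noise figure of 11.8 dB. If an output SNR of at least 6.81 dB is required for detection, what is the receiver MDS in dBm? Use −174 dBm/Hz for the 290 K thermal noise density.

Sensitivity = −174 + 10 log₁₀(B) + NF + SNR_min
= −174 + 75.45 + 11.8 + 6.81
= −79.94 dBm → −79.9 dBm

−79.9 dBm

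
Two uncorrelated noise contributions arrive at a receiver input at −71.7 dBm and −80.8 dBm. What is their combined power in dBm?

Convert to linear, add, convert back:
P₁ = 6.76×10⁻¹¹ W, P₂ = 8.32×10⁻¹² W
P_tot = 7.59×10⁻¹¹ W → 10 log₁₀(P_tot / 10⁻³) = −71.2 dBm

−71.2 dBm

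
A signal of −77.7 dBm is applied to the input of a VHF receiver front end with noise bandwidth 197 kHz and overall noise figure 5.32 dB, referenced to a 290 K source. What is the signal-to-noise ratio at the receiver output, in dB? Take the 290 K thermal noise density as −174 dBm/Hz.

Noise floor: N = −174 + 10 log₁₀(B) + NF
10 log₁₀(1.97×10⁵) = 52.94 dB
N = −174 + 52.94 + 5.32 = −115.74 dBm
SNR = P_sig − N = −77.7 − (−115.74) = 38.04 dB → 38.0 dB

38.0 dB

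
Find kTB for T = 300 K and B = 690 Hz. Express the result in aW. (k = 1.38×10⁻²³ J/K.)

2.86 aW

P_n = kTB = 1.38×10⁻²³ × 300 × 6.90×10² = 2.86×10⁻¹⁸ W = 2.86 aW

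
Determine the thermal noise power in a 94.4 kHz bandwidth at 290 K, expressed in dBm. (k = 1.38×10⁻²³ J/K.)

P_n = kTB = 1.38×10⁻²³ × 290 × 9.44×10⁴ = 3.78×10⁻¹⁶ W
In dBm: 10 log₁₀(3.78×10⁻¹⁶ / 10⁻³) = −124.2 dBm

−124.2 dBm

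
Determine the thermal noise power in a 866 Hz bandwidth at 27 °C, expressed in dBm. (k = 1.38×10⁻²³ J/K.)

T = 27 °C + 273.15 = 300.15 K
P_n = kTB = 1.38×10⁻²³ × 300.15 × 8.66×10² = 3.59×10⁻¹⁸ W
In dBm: 10 log₁₀(3.59×10⁻¹⁸ / 10⁻³) = −144.5 dBm

−144.5 dBm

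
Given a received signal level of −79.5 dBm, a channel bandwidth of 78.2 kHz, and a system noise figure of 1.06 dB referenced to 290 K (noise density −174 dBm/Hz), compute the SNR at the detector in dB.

Noise floor: N = −174 + 10 log₁₀(B) + NF
10 log₁₀(7.82×10⁴) = 48.93 dB
N = −174 + 48.93 + 1.06 = −124.01 dBm
SNR = P_sig − N = −79.5 − (−124.01) = 44.51 dB → 44.5 dB

44.5 dB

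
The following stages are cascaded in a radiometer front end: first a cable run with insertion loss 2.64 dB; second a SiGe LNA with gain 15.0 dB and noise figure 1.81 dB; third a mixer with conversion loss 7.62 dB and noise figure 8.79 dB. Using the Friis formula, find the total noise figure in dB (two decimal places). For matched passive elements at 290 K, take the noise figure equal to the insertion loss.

Convert to linear (a loss of L dB is a gain of −L dB): F_i = 10^(NF_i/10), G_i = 10^(G_i,dB/10)
  Stage 1: F_1 = 10^(2.64/10) = 1.837, G_1 = 10^(−2.64/10) = 0.5445
  Stage 2: F_2 = 10^(1.81/10) = 1.517, G_2 = 10^(15.0/10) = 31.62
  Stage 3: F_3 = 10^(8.79/10) = 7.568, G_3 = 10^(−7.62/10) = 0.1730
Friis cascade:
  F = 1.837 + (1.517 − 1)/0.5445 + (7.568 − 1)/17.22 = 3.168
NF = 10 log₁₀(3.168) = 5.01 dB

5.01 dB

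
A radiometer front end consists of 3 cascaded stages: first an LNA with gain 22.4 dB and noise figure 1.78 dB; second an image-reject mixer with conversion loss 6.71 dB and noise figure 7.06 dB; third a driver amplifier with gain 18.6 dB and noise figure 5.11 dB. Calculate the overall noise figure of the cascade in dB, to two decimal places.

2.02 dB

Convert to linear (a loss of L dB is a gain of −L dB): F_i = 10^(NF_i/10), G_i = 10^(G_i,dB/10)
  Stage 1: F_1 = 10^(1.78/10) = 1.507, G_1 = 10^(22.4/10) = 173.8
  Stage 2: F_2 = 10^(7.06/10) = 5.082, G_2 = 10^(−6.71/10) = 0.2133
  Stage 3: F_3 = 10^(5.11/10) = 3.243, G_3 = 10^(18.6/10) = 72.44
Friis cascade:
  F = 1.507 + (5.082 − 1)/173.8 + (3.243 − 1)/37.07 = 1.591
NF = 10 log₁₀(1.591) = 2.02 dB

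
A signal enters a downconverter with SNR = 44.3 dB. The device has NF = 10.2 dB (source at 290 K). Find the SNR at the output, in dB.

34.1 dB

By definition F = SNR_in/SNR_out, so in dB: SNR_out = SNR_in − NF
SNR_out = 44.3 − 10.2 = 34.1 dB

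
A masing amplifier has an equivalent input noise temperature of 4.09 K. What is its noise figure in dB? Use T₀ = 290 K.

0.061 dB

F = 1 + T_e/T₀ = 1 + 4.09/290 = 1.0141
NF = 10 log₁₀(1.0141) = 0.061 dB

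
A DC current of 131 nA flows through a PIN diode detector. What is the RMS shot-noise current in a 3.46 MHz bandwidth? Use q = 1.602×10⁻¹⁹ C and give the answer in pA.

I_n = √(2qI·B)
2qI·B = 2 × 1.602×10⁻¹⁹ × 1.31×10⁻⁷ × 3.46×10⁶ = 1.45×10⁻¹⁹ A²
I_n = √(1.45×10⁻¹⁹) = 3.81×10⁻¹⁰ A = 381 pA

381 pA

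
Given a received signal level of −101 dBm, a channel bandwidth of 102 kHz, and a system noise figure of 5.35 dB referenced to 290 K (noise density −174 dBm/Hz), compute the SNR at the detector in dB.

17.6 dB

Noise floor: N = −174 + 10 log₁₀(B) + NF
10 log₁₀(1.02×10⁵) = 50.09 dB
N = −174 + 50.09 + 5.35 = −118.56 dBm
SNR = P_sig − N = −101 − (−118.56) = 17.56 dB → 17.6 dB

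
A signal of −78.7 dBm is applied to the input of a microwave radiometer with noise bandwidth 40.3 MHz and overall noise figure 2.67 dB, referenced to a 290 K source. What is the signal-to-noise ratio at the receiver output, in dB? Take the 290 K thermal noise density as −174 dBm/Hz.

16.6 dB

Noise floor: N = −174 + 10 log₁₀(B) + NF
10 log₁₀(4.03×10⁷) = 76.05 dB
N = −174 + 76.05 + 2.67 = −95.28 dBm
SNR = P_sig − N = −78.7 − (−95.28) = 16.58 dB → 16.6 dB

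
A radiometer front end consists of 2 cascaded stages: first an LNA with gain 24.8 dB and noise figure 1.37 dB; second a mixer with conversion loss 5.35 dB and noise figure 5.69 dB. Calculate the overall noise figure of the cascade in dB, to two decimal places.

Convert to linear (a loss of L dB is a gain of −L dB): F_i = 10^(NF_i/10), G_i = 10^(G_i,dB/10)
  Stage 1: F_1 = 10^(1.37/10) = 1.371, G_1 = 10^(24.8/10) = 302.0
  Stage 2: F_2 = 10^(5.69/10) = 3.707, G_2 = 10^(−5.35/10) = 0.2917
Friis cascade:
  F = 1.371 + (3.707 − 1)/302.0 = 1.380
NF = 10 log₁₀(1.380) = 1.40 dB

1.40 dB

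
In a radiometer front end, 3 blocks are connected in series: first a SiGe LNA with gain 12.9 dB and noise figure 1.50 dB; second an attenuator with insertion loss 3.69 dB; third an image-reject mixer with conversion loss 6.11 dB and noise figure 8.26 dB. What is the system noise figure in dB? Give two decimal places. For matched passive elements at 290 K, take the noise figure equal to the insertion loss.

3.35 dB

Convert to linear (a loss of L dB is a gain of −L dB): F_i = 10^(NF_i/10), G_i = 10^(G_i,dB/10)
  Stage 1: F_1 = 10^(1.50/10) = 1.413, G_1 = 10^(12.9/10) = 19.50
  Stage 2: F_2 = 10^(3.69/10) = 2.339, G_2 = 10^(−3.69/10) = 0.4276
  Stage 3: F_3 = 10^(8.26/10) = 6.699, G_3 = 10^(−6.11/10) = 0.2449
Friis cascade:
  F = 1.413 + (2.339 − 1)/19.50 + (6.699 − 1)/8.337 = 2.165
NF = 10 log₁₀(2.165) = 3.35 dB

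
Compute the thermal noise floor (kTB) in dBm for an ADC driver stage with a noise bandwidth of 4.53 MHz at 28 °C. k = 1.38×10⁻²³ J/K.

T = 28 °C + 273.15 = 301.15 K
P_n = kTB = 1.38×10⁻²³ × 301.15 × 4.53×10⁶ = 1.88×10⁻¹⁴ W
In dBm: 10 log₁₀(1.88×10⁻¹⁴ / 10⁻³) = −107.3 dBm

−107.3 dBm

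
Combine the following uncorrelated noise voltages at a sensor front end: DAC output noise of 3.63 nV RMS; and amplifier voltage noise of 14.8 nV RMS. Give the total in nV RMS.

15.2 nV

Uncorrelated sources add in power (mean-square): V_tot = √(ΣV_i²)
V_tot = √[(3.63×10⁻⁹)² + (1.48×10⁻⁸)²] = 1.52×10⁻⁸ V = 15.2 nV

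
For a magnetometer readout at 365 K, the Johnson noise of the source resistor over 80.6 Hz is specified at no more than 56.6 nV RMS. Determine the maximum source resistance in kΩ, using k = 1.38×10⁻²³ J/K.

Johnson–Nyquist: V_n = √(4kTRB) ⇒ R = V_n² / (4kTB)
4kTB = 4 × 1.38×10⁻²³ × 365 × 8.06×10¹ = 1.62×10⁻¹⁸
R = (5.66×10⁻⁸)² / 1.62×10⁻¹⁸ = 1.97×10³ Ω = 1.97 kΩ

1.97 kΩ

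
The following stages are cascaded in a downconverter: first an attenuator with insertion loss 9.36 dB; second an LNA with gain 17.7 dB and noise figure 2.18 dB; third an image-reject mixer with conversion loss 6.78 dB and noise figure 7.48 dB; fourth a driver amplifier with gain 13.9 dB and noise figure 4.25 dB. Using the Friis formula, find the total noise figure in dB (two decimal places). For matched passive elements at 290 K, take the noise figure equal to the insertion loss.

Convert to linear (a loss of L dB is a gain of −L dB): F_i = 10^(NF_i/10), G_i = 10^(G_i,dB/10)
  Stage 1: F_1 = 10^(9.36/10) = 8.630, G_1 = 10^(−9.36/10) = 0.1159
  Stage 2: F_2 = 10^(2.18/10) = 1.652, G_2 = 10^(17.7/10) = 58.88
  Stage 3: F_3 = 10^(7.48/10) = 5.598, G_3 = 10^(−6.78/10) = 0.2099
  Stage 4: F_4 = 10^(4.25/10) = 2.661, G_4 = 10^(13.9/10) = 24.55
Friis cascade:
  F = 8.630 + (1.652 − 1)/0.1159 + (5.598 − 1)/6.823 + (2.661 − 1)/1.432 = 16.09
NF = 10 log₁₀(16.09) = 12.07 dB

12.07 dB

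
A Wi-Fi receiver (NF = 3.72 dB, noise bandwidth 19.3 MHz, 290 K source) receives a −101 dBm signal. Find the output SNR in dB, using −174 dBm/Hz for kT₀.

Noise floor: N = −174 + 10 log₁₀(B) + NF
10 log₁₀(1.93×10⁷) = 72.86 dB
N = −174 + 72.86 + 3.72 = −97.42 dBm
SNR = P_sig − N = −101 − (−97.42) = −3.58 dB → −3.6 dB

−3.6 dB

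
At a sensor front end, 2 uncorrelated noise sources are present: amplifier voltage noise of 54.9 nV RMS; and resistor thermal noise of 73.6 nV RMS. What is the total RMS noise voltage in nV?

91.8 nV

Uncorrelated sources add in power (mean-square): V_tot = √(ΣV_i²)
V_tot = √[(5.49×10⁻⁸)² + (7.36×10⁻⁸)²] = 9.18×10⁻⁸ V = 91.8 nV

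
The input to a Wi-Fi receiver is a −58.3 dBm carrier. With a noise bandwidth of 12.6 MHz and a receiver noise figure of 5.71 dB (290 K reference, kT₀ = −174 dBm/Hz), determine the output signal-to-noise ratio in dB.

Noise floor: N = −174 + 10 log₁₀(B) + NF
10 log₁₀(1.26×10⁷) = 71 dB
N = −174 + 71 + 5.71 = −97.29 dBm
SNR = P_sig − N = −58.3 − (−97.29) = 38.99 dB → 39.0 dB

39.0 dB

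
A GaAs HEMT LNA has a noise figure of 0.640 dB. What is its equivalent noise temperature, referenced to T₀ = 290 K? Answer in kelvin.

F = 10^(0.640/10) = 1.15878
T_e = (F − 1)·T₀ = (1.15878 − 1) × 290 = 46.0 K

46.0 K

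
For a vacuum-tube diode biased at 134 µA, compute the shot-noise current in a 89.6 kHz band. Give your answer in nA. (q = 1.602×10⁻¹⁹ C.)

I_n = √(2qI·B)
2qI·B = 2 × 1.602×10⁻¹⁹ × 1.34×10⁻⁴ × 8.96×10⁴ = 3.85×10⁻¹⁸ A²
I_n = √(3.85×10⁻¹⁸) = 1.96×10⁻⁹ A = 1.96 nA

1.96 nA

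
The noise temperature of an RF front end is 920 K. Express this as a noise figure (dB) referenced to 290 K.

F = 1 + T_e/T₀ = 1 + 920/290 = 4.17241
NF = 10 log₁₀(4.17241) = 6.20 dB

6.20 dB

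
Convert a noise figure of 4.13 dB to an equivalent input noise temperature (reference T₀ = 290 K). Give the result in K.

F = 10^(4.13/10) = 2.58821
T_e = (F − 1)·T₀ = (2.58821 − 1) × 290 = 461 K

461 K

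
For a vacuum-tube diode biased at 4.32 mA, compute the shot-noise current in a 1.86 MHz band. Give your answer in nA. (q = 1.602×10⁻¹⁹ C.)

50.7 nA

I_n = √(2qI·B)
2qI·B = 2 × 1.602×10⁻¹⁹ × 4.32×10⁻³ × 1.86×10⁶ = 2.57×10⁻¹⁵ A²
I_n = √(2.57×10⁻¹⁵) = 5.07×10⁻⁸ A = 50.7 nA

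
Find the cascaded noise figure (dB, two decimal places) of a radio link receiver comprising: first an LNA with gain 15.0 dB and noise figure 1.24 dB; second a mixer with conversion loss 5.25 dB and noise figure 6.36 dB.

Convert to linear (a loss of L dB is a gain of −L dB): F_i = 10^(NF_i/10), G_i = 10^(G_i,dB/10)
  Stage 1: F_1 = 10^(1.24/10) = 1.330, G_1 = 10^(15.0/10) = 31.62
  Stage 2: F_2 = 10^(6.36/10) = 4.325, G_2 = 10^(−5.25/10) = 0.2985
Friis cascade:
  F = 1.330 + (4.325 − 1)/31.62 = 1.436
NF = 10 log₁₀(1.436) = 1.57 dB

1.57 dB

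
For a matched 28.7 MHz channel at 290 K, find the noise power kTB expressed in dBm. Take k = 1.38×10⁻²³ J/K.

P_n = kTB = 1.38×10⁻²³ × 290 × 2.87×10⁷ = 1.15×10⁻¹³ W
In dBm: 10 log₁₀(1.15×10⁻¹³ / 10⁻³) = −99.4 dBm

−99.4 dBm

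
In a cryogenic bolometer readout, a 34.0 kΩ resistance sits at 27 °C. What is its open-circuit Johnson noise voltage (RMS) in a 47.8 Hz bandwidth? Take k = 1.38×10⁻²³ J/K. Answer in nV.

164 nV

T = 27 °C + 273.15 = 300.15 K
V_n = √(4kTRB)
4kTRB = 4 × 1.38×10⁻²³ × 300.15 × 3.40×10⁴ × 4.78×10¹ = 2.69×10⁻¹⁴ V²
V_n = √(2.69×10⁻¹⁴) = 1.64×10⁻⁷ V = 164 nV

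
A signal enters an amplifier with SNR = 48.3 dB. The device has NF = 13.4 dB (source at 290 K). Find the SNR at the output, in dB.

By definition F = SNR_in/SNR_out, so in dB: SNR_out = SNR_in − NF
SNR_out = 48.3 − 13.4 = 34.9 dB

34.9 dB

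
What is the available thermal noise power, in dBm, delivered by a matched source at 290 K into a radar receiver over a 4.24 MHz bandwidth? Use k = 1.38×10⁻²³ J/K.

P_n = kTB = 1.38×10⁻²³ × 290 × 4.24×10⁶ = 1.70×10⁻¹⁴ W
In dBm: 10 log₁₀(1.70×10⁻¹⁴ / 10⁻³) = −107.7 dBm

−107.7 dBm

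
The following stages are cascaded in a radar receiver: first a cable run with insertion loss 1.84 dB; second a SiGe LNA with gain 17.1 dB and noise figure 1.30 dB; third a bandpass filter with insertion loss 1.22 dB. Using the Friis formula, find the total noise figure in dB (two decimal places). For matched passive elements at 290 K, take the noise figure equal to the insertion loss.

Convert to linear (a loss of L dB is a gain of −L dB): F_i = 10^(NF_i/10), G_i = 10^(G_i,dB/10)
  Stage 1: F_1 = 10^(1.84/10) = 1.528, G_1 = 10^(−1.84/10) = 0.6546
  Stage 2: F_2 = 10^(1.30/10) = 1.349, G_2 = 10^(17.1/10) = 51.29
  Stage 3: F_3 = 10^(1.22/10) = 1.324, G_3 = 10^(−1.22/10) = 0.7551
Friis cascade:
  F = 1.528 + (1.349 − 1)/0.6546 + (1.324 − 1)/33.57 = 2.070
NF = 10 log₁₀(2.070) = 3.16 dB

3.16 dB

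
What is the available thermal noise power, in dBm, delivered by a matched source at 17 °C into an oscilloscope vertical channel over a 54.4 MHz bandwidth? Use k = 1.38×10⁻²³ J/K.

T = 17 °C + 273.15 = 290.15 K
P_n = kTB = 1.38×10⁻²³ × 290.15 × 5.44×10⁷ = 2.18×10⁻¹³ W
In dBm: 10 log₁₀(2.18×10⁻¹³ / 10⁻³) = −96.6 dBm

−96.6 dBm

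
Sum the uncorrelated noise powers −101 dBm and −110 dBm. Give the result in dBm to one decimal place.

−100.5 dBm

Convert to linear, add, convert back:
P₁ = 7.94×10⁻¹⁴ W, P₂ = 1.00×10⁻¹⁴ W
P_tot = 8.94×10⁻¹⁴ W → 10 log₁₀(P_tot / 10⁻³) = −100.5 dBm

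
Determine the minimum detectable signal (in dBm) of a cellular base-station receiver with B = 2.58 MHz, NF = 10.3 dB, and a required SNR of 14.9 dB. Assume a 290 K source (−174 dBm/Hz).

−84.7 dBm

Sensitivity = −174 + 10 log₁₀(B) + NF + SNR_min
= −174 + 64.12 + 10.3 + 14.9
= −84.68 dBm → −84.7 dBm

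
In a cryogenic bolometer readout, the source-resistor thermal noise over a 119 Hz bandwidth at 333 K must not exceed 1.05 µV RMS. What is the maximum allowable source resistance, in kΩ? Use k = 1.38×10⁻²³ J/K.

504 kΩ

Johnson–Nyquist: V_n = √(4kTRB) ⇒ R = V_n² / (4kTB)
4kTB = 4 × 1.38×10⁻²³ × 333 × 1.19×10² = 2.19×10⁻¹⁸
R = (1.05×10⁻⁶)² / 2.19×10⁻¹⁸ = 5.04×10⁵ Ω = 504 kΩ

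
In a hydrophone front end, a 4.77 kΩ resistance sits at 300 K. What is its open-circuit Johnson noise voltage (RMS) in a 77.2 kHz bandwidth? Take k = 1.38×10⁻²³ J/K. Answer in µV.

V_n = √(4kTRB)
4kTRB = 4 × 1.38×10⁻²³ × 300 × 4.77×10³ × 7.72×10⁴ = 6.10×10⁻¹² V²
V_n = √(6.10×10⁻¹²) = 2.47×10⁻⁶ V = 2.47 µV

2.47 µV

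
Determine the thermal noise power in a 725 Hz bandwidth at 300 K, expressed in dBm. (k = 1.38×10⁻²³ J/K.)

P_n = kTB = 1.38×10⁻²³ × 300 × 7.25×10² = 3.00×10⁻¹⁸ W
In dBm: 10 log₁₀(3.00×10⁻¹⁸ / 10⁻³) = −145.2 dBm

−145.2 dBm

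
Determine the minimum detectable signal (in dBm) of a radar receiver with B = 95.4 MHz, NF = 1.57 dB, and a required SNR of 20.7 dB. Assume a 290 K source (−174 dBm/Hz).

Sensitivity = −174 + 10 log₁₀(B) + NF + SNR_min
= −174 + 79.8 + 1.57 + 20.7
= −71.93 dBm → −71.9 dBm

−71.9 dBm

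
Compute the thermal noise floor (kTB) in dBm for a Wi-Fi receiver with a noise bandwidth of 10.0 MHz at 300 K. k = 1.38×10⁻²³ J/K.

−103.8 dBm

P_n = kTB = 1.38×10⁻²³ × 300 × 1.00×10⁷ = 4.14×10⁻¹⁴ W
In dBm: 10 log₁₀(4.14×10⁻¹⁴ / 10⁻³) = −103.8 dBm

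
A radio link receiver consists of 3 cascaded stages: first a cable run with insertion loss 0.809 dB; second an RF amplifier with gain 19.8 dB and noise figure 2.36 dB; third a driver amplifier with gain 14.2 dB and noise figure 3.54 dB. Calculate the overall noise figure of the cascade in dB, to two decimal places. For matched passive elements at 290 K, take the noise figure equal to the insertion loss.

Convert to linear (a loss of L dB is a gain of −L dB): F_i = 10^(NF_i/10), G_i = 10^(G_i,dB/10)
  Stage 1: F_1 = 10^(0.809/10) = 1.205, G_1 = 10^(−0.809/10) = 0.8300
  Stage 2: F_2 = 10^(2.36/10) = 1.722, G_2 = 10^(19.8/10) = 95.50
  Stage 3: F_3 = 10^(3.54/10) = 2.259, G_3 = 10^(14.2/10) = 26.30
Friis cascade:
  F = 1.205 + (1.722 − 1)/0.8300 + (2.259 − 1)/79.27 = 2.090
NF = 10 log₁₀(2.090) = 3.20 dB

3.20 dB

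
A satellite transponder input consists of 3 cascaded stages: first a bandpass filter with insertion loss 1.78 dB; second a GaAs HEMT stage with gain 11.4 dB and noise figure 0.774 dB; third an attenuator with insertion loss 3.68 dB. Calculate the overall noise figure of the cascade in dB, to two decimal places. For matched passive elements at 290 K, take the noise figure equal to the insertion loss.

2.89 dB

Convert to linear (a loss of L dB is a gain of −L dB): F_i = 10^(NF_i/10), G_i = 10^(G_i,dB/10)
  Stage 1: F_1 = 10^(1.78/10) = 1.507, G_1 = 10^(−1.78/10) = 0.6637
  Stage 2: F_2 = 10^(0.774/10) = 1.195, G_2 = 10^(11.4/10) = 13.80
  Stage 3: F_3 = 10^(3.68/10) = 2.333, G_3 = 10^(−3.68/10) = 0.4285
Friis cascade:
  F = 1.507 + (1.195 − 1)/0.6637 + (2.333 − 1)/9.162 = 1.946
NF = 10 log₁₀(1.946) = 2.89 dB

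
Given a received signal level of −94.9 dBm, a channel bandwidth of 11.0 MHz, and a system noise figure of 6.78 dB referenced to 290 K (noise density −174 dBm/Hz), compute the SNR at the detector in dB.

1.9 dB

Noise floor: N = −174 + 10 log₁₀(B) + NF
10 log₁₀(1.10×10⁷) = 70.41 dB
N = −174 + 70.41 + 6.78 = −96.81 dBm
SNR = P_sig − N = −94.9 − (−96.81) = 1.91 dB → 1.9 dB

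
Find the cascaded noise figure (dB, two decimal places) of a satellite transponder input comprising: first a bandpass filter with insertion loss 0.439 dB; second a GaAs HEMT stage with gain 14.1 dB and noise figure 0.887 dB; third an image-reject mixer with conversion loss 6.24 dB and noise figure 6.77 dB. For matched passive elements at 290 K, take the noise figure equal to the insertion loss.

Convert to linear (a loss of L dB is a gain of −L dB): F_i = 10^(NF_i/10), G_i = 10^(G_i,dB/10)
  Stage 1: F_1 = 10^(0.439/10) = 1.106, G_1 = 10^(−0.439/10) = 0.9039
  Stage 2: F_2 = 10^(0.887/10) = 1.227, G_2 = 10^(14.1/10) = 25.70
  Stage 3: F_3 = 10^(6.77/10) = 4.753, G_3 = 10^(−6.24/10) = 0.2377
Friis cascade:
  F = 1.106 + (1.227 − 1)/0.9039 + (4.753 − 1)/23.23 = 1.519
NF = 10 log₁₀(1.519) = 1.81 dB

1.81 dB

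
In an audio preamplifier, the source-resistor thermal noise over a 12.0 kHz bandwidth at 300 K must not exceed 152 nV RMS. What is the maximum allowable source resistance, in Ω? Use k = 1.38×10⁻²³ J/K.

116 Ω

Johnson–Nyquist: V_n = √(4kTRB) ⇒ R = V_n² / (4kTB)
4kTB = 4 × 1.38×10⁻²³ × 300 × 1.20×10⁴ = 1.99×10⁻¹⁶
R = (1.52×10⁻⁷)² / 1.99×10⁻¹⁶ = 1.16×10² Ω = 116 Ω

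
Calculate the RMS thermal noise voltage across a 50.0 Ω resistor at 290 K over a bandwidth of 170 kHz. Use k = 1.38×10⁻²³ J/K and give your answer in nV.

V_n = √(4kTRB)
4kTRB = 4 × 1.38×10⁻²³ × 290 × 5.00×10¹ × 1.70×10⁵ = 1.36×10⁻¹³ V²
V_n = √(1.36×10⁻¹³) = 3.69×10⁻⁷ V = 369 nV

369 nV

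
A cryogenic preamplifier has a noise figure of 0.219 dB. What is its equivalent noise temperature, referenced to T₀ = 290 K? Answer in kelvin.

15.0 K

F = 10^(0.219/10) = 1.05172
T_e = (F − 1)·T₀ = (1.05172 − 1) × 290 = 15.0 K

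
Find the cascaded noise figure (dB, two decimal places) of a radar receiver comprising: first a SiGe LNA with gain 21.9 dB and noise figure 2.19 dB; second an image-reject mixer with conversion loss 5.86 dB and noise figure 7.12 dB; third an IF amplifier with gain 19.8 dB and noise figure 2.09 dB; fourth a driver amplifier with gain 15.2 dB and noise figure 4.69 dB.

Convert to linear (a loss of L dB is a gain of −L dB): F_i = 10^(NF_i/10), G_i = 10^(G_i,dB/10)
  Stage 1: F_1 = 10^(2.19/10) = 1.656, G_1 = 10^(21.9/10) = 154.9
  Stage 2: F_2 = 10^(7.12/10) = 5.152, G_2 = 10^(−5.86/10) = 0.2594
  Stage 3: F_3 = 10^(2.09/10) = 1.618, G_3 = 10^(19.8/10) = 95.50
  Stage 4: F_4 = 10^(4.69/10) = 2.944, G_4 = 10^(15.2/10) = 33.11
Friis cascade:
  F = 1.656 + (5.152 − 1)/154.9 + (1.618 − 1)/40.18 + (2.944 − 1)/3837 = 1.698
NF = 10 log₁₀(1.698) = 2.30 dB

2.30 dB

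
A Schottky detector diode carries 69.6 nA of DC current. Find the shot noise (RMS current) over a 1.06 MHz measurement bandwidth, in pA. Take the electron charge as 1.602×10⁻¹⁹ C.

I_n = √(2qI·B)
2qI·B = 2 × 1.602×10⁻¹⁹ × 6.96×10⁻⁸ × 1.06×10⁶ = 2.36×10⁻²⁰ A²
I_n = √(2.36×10⁻²⁰) = 1.54×10⁻¹⁰ A = 154 pA

154 pA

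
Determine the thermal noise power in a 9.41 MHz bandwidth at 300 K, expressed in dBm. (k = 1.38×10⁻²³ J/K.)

−104.1 dBm

P_n = kTB = 1.38×10⁻²³ × 300 × 9.41×10⁶ = 3.90×10⁻¹⁴ W
In dBm: 10 log₁₀(3.90×10⁻¹⁴ / 10⁻³) = −104.1 dBm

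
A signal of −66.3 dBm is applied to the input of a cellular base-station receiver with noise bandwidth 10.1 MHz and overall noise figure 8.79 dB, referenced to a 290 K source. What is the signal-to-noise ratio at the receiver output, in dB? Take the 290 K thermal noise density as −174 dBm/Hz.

28.9 dB

Noise floor: N = −174 + 10 log₁₀(B) + NF
10 log₁₀(1.01×10⁷) = 70.04 dB
N = −174 + 70.04 + 8.79 = −95.17 dBm
SNR = P_sig − N = −66.3 − (−95.17) = 28.87 dB → 28.9 dB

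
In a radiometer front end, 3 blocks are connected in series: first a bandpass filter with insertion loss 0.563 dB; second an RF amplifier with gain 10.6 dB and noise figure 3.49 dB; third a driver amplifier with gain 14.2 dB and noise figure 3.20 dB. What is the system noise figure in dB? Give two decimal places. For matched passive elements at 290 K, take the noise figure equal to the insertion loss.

Convert to linear (a loss of L dB is a gain of −L dB): F_i = 10^(NF_i/10), G_i = 10^(G_i,dB/10)
  Stage 1: F_1 = 10^(0.563/10) = 1.138, G_1 = 10^(−0.563/10) = 0.8784
  Stage 2: F_2 = 10^(3.49/10) = 2.234, G_2 = 10^(10.6/10) = 11.48
  Stage 3: F_3 = 10^(3.20/10) = 2.089, G_3 = 10^(14.2/10) = 26.30
Friis cascade:
  F = 1.138 + (2.234 − 1)/0.8784 + (2.089 − 1)/10.09 = 2.651
NF = 10 log₁₀(2.651) = 4.23 dB

4.23 dB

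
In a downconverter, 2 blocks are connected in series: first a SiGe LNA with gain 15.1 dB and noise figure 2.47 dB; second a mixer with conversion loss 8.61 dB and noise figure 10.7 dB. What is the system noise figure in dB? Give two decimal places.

Convert to linear (a loss of L dB is a gain of −L dB): F_i = 10^(NF_i/10), G_i = 10^(G_i,dB/10)
  Stage 1: F_1 = 10^(2.47/10) = 1.766, G_1 = 10^(15.1/10) = 32.36
  Stage 2: F_2 = 10^(10.7/10) = 11.75, G_2 = 10^(−8.61/10) = 0.1377
Friis cascade:
  F = 1.766 + (11.75 − 1)/32.36 = 2.098
NF = 10 log₁₀(2.098) = 3.22 dB

3.22 dB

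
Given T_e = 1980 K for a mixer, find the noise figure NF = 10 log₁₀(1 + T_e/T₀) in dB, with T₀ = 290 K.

F = 1 + T_e/T₀ = 1 + 1980/290 = 7.82759
NF = 10 log₁₀(7.82759) = 8.94 dB

8.94 dB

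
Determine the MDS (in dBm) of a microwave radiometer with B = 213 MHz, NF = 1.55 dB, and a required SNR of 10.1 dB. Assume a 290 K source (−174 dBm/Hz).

Sensitivity = −174 + 10 log₁₀(B) + NF + SNR_min
= −174 + 83.28 + 1.55 + 10.1
= −79.07 dBm → −79.1 dBm

−79.1 dBm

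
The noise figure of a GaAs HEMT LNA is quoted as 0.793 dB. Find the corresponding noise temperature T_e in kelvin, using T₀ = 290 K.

F = 10^(0.793/10) = 1.20033
T_e = (F − 1)·T₀ = (1.20033 − 1) × 290 = 58.1 K

58.1 K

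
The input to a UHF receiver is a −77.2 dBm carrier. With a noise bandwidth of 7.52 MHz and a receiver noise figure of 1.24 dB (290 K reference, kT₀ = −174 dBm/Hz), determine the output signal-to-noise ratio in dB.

Noise floor: N = −174 + 10 log₁₀(B) + NF
10 log₁₀(7.52×10⁶) = 68.76 dB
N = −174 + 68.76 + 1.24 = −104.00 dBm
SNR = P_sig − N = −77.2 − (−104.00) = 26.80 dB → 26.8 dB

26.8 dB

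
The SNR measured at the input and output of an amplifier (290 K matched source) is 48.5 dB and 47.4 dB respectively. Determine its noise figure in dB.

NF (dB) = SNR_in(dB) − SNR_out(dB) when the source is at T₀
NF = 48.5 − 47.4 = 1.1 dB

1.1 dB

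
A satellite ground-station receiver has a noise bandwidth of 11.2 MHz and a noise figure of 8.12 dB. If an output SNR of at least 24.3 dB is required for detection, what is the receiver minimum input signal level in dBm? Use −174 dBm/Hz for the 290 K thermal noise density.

Sensitivity = −174 + 10 log₁₀(B) + NF + SNR_min
= −174 + 70.49 + 8.12 + 24.3
= −71.09 dBm → −71.1 dBm

−71.1 dBm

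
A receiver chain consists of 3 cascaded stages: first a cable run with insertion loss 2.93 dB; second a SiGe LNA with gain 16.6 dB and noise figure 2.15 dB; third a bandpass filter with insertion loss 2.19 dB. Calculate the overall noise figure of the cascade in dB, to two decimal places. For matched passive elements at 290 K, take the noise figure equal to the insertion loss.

Convert to linear (a loss of L dB is a gain of −L dB): F_i = 10^(NF_i/10), G_i = 10^(G_i,dB/10)
  Stage 1: F_1 = 10^(2.93/10) = 1.963, G_1 = 10^(−2.93/10) = 0.5093
  Stage 2: F_2 = 10^(2.15/10) = 1.641, G_2 = 10^(16.6/10) = 45.71
  Stage 3: F_3 = 10^(2.19/10) = 1.656, G_3 = 10^(−2.19/10) = 0.6039
Friis cascade:
  F = 1.963 + (1.641 − 1)/0.5093 + (1.656 − 1)/23.28 = 3.249
NF = 10 log₁₀(3.249) = 5.12 dB

5.12 dB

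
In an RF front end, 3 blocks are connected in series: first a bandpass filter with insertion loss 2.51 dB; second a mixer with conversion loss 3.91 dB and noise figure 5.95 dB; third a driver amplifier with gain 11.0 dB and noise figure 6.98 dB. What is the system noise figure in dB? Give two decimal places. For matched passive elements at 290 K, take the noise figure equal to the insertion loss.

Convert to linear (a loss of L dB is a gain of −L dB): F_i = 10^(NF_i/10), G_i = 10^(G_i,dB/10)
  Stage 1: F_1 = 10^(2.51/10) = 1.782, G_1 = 10^(−2.51/10) = 0.5610
  Stage 2: F_2 = 10^(5.95/10) = 3.936, G_2 = 10^(−3.91/10) = 0.4064
  Stage 3: F_3 = 10^(6.98/10) = 4.989, G_3 = 10^(11.0/10) = 12.59
Friis cascade:
  F = 1.782 + (3.936 − 1)/0.5610 + (4.989 − 1)/0.2280 = 24.51
NF = 10 log₁₀(24.51) = 13.89 dB

13.89 dB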